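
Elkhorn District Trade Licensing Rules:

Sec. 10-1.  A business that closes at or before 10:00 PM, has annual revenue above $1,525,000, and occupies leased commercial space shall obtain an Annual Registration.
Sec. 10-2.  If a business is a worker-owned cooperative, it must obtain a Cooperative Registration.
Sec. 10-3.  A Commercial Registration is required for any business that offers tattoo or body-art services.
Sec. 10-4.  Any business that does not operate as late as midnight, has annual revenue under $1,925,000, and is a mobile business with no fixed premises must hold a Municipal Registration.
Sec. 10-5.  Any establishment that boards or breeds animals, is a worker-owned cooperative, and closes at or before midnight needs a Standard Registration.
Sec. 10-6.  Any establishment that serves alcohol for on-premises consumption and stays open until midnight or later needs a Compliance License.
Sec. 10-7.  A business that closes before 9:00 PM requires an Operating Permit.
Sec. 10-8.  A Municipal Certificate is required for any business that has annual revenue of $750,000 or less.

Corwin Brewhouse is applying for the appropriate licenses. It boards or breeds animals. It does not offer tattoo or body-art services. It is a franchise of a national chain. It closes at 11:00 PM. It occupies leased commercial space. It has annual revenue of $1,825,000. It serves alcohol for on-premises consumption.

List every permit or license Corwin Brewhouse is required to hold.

None

Sec. 10-1. closes 11:00 PM, after 10:00 PM; revenue $1,825,000 > $1,525,000; occupies leased commercial space → Annual Registration not required.
Sec. 10-2. is a franchise of a national chain (not: is a worker-owned cooperative) → Cooperative Registration not required.
Sec. 10-3. does not offer tattoo or body-art services → Commercial Registration not required.
Sec. 10-4. closes 11:00 PM, at/before midnight; revenue $1,825,000 < $1,925,000; occupies leased commercial space (not: is a mobile business with no fixed premises) → Municipal Registration not required.
Sec. 10-5. boards or breeds animals; is a franchise of a national chain (not: is a worker-owned cooperative); closes 11:00 PM, at/before midnight → Standard Registration not required.
Sec. 10-6. serves alcohol for on-premises consumption; closes 11:00 PM, at/before midnight → Compliance License not required.
Sec. 10-7. closes 11:00 PM, after 9:00 PM → Operating Permit not required.
Sec. 10-8. revenue $1,825,000 > $750,000 → Municipal Certificate not required.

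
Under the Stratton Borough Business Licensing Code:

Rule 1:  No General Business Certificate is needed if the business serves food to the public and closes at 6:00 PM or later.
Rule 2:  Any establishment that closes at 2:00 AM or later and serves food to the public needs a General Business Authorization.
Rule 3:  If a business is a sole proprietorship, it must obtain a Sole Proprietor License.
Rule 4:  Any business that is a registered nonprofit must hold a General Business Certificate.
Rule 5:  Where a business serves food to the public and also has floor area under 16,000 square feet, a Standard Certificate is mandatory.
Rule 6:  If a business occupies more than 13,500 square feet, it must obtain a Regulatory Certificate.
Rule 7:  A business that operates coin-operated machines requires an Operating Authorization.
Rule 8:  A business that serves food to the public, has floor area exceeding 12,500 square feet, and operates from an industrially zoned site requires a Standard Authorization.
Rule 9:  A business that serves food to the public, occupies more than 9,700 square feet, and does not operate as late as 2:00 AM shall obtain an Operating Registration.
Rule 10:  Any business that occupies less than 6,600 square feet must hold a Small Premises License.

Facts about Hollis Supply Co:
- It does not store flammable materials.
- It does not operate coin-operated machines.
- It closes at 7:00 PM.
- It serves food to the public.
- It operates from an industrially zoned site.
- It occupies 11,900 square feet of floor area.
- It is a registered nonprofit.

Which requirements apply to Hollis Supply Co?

Operating Registration, Standard Certificate

Rule 1: serves food to the public; closes 7:00 PM, after 6:00 PM → exempt from General Business Certificate.
Rule 2: closes 7:00 PM, at/before 2:00 AM; serves food to the public → General Business Authorization not required.
Rule 3: is a registered nonprofit (not: is a sole proprietorship) → Sole Proprietor License not required.
Rule 4: is a registered nonprofit → General Business Certificate required.
Rule 5: serves food to the public; floor area 11,900 square feet < 16,000 square feet → Standard Certificate required.
Rule 6: floor area 11,900 square feet ≤ 13,500 square feet → Regulatory Certificate not required.
Rule 7: does not operate coin-operated machines → Operating Authorization not required.
Rule 8: serves food to the public; floor area 11,900 square feet ≤ 12,500 square feet; operates from an industrially zoned site → Standard Authorization not required.
Rule 9: serves food to the public; floor area 11,900 square feet > 9,700 square feet; closes 7:00 PM, at/before 2:00 AM → Operating Registration required.
Rule 10: floor area 11,900 square feet ≥ 6,600 square feet → Small Premises License not required.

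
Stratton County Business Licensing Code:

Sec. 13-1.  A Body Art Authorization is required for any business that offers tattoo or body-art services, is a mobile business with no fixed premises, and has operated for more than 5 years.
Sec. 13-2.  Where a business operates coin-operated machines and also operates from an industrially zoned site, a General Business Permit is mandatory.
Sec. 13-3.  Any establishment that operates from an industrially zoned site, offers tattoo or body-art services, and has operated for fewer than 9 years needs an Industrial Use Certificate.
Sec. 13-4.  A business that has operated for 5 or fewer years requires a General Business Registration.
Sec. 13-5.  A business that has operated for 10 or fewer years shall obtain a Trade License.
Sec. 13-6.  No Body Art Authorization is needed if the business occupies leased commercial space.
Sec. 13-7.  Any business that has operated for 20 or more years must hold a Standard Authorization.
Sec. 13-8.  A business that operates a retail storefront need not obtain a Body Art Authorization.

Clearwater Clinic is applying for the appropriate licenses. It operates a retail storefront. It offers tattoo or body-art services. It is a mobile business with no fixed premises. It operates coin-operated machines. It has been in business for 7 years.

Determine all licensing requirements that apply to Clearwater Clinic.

Trade License

Sec. 13-1. offers tattoo or body-art services; is a mobile business with no fixed premises; years in business 7 > 5 → Body Art Authorization required.
Sec. 13-2. operates coin-operated machines; is a mobile business with no fixed premises (not: operates from an industrially zoned site) → General Business Permit not required.
Sec. 13-3. is a mobile business with no fixed premises (not: operates from an industrially zoned site); offers tattoo or body-art services; years in business 7 < 9 → Industrial Use Certificate not required.
Sec. 13-4. years in business 7 > 5 → General Business Registration not required.
Sec. 13-5. years in business 7 ≤ 10 → Trade License required.
Sec. 13-6. is a mobile business with no fixed premises (not: occupies leased commercial space) → Body Art Authorization exemption does not apply.
Sec. 13-7. years in business 7 < 20 → Standard Authorization not required.
Sec. 13-8. operates a retail storefront → exempt from Body Art Authorization.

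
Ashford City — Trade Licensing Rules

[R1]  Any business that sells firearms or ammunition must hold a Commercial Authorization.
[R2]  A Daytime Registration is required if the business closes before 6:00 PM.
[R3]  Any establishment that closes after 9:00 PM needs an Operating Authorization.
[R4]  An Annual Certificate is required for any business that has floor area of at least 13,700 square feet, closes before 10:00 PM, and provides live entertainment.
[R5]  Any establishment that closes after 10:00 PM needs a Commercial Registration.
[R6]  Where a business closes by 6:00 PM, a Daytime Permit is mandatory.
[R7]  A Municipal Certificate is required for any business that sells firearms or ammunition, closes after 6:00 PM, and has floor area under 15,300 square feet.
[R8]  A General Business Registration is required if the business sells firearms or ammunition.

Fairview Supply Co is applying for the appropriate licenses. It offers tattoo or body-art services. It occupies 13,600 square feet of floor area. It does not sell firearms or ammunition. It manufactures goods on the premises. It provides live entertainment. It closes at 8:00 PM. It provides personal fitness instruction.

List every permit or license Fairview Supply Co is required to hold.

None

[R1] does not sell firearms or ammunition → Commercial Authorization not required.
[R2] closes 8:00 PM, after 6:00 PM → Daytime Registration not required.
[R3] closes 8:00 PM, at/before 9:00 PM → Operating Authorization not required.
[R4] floor area 13,600 square feet < 13,700 square feet; closes 8:00 PM, at/before 10:00 PM; provides live entertainment → Annual Certificate not required.
[R5] closes 8:00 PM, at/before 10:00 PM → Commercial Registration not required.
[R6] closes 8:00 PM, after 6:00 PM → Daytime Permit not required.
[R7] does not sell firearms or ammunition; closes 8:00 PM, after 6:00 PM; floor area 13,600 square feet < 15,300 square feet → Municipal Certificate not required.
[R8] does not sell firearms or ammunition → General Business Registration not required.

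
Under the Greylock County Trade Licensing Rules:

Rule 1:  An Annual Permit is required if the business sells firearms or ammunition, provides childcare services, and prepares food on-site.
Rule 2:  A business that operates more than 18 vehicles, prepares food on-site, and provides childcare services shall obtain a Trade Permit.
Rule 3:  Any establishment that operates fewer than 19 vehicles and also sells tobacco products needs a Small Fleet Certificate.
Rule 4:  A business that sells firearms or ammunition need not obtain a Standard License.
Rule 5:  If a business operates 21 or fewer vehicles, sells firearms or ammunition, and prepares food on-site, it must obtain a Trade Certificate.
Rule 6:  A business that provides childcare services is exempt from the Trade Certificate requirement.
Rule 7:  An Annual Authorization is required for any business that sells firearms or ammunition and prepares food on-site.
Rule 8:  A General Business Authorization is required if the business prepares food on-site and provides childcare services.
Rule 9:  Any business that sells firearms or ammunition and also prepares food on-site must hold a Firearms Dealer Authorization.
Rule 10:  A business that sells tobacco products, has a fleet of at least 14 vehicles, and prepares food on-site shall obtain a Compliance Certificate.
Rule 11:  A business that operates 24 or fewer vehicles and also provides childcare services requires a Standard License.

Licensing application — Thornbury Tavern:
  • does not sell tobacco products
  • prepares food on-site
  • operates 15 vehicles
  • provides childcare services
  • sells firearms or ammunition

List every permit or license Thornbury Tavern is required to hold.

Annual Authorization, Annual Permit, Firearms Dealer Authorization, General Business Authorization

Rule 1: sells firearms or ammunition; provides childcare services; prepares food on-site → Annual Permit required.
Rule 2: vehicles 15 ≤ 18; prepares food on-site; provides childcare services → Trade Permit not required.
Rule 3: vehicles 15 < 19; does not sell tobacco products → Small Fleet Certificate not required.
Rule 4: sells firearms or ammunition → exempt from Standard License.
Rule 5: vehicles 15 ≤ 21; sells firearms or ammunition; prepares food on-site → Trade Certificate required.
Rule 6: provides childcare services → exempt from Trade Certificate.
Rule 7: sells firearms or ammunition; prepares food on-site → Annual Authorization required.
Rule 8: prepares food on-site; provides childcare services → General Business Authorization required.
Rule 9: sells firearms or ammunition; prepares food on-site → Firearms Dealer Authorization required.
Rule 10: does not sell tobacco products; vehicles 15 ≥ 14; prepares food on-site → Compliance Certificate not required.
Rule 11: vehicles 15 ≤ 24; provides childcare services → Standard License required.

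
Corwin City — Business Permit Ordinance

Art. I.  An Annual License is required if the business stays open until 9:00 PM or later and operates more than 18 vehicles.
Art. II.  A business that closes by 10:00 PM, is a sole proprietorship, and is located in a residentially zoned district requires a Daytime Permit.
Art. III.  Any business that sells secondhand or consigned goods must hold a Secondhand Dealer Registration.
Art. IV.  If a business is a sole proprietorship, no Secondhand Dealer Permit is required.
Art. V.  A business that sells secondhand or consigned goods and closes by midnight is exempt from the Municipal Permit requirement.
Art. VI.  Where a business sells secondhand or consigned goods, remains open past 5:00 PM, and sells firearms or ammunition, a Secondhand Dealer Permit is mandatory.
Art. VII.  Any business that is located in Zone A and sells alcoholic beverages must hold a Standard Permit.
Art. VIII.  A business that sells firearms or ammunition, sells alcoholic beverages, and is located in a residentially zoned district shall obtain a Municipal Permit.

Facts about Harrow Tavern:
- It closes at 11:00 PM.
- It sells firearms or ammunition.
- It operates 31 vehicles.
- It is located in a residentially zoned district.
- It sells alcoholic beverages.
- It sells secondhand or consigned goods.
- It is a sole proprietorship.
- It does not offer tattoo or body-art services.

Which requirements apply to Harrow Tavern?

Annual License, Secondhand Dealer Registration

Art. I. closes 11:00 PM, after 9:00 PM; vehicles 31 > 18 → Annual License required.
Art. II. closes 11:00 PM, after 10:00 PM; is a sole proprietorship; is located in a residentially zoned district → Daytime Permit not required.
Art. III. sells secondhand or consigned goods → Secondhand Dealer Registration required.
Art. IV. is a sole proprietorship → exempt from Secondhand Dealer Permit.
Art. V. sells secondhand or consigned goods; closes 11:00 PM, at/before midnight → exempt from Municipal Permit.
Art. VI. sells secondhand or consigned goods; closes 11:00 PM, after 5:00 PM; sells firearms or ammunition → Secondhand Dealer Permit required.
Art. VII. is located in a residentially zoned district (not: is located in Zone A); sells alcoholic beverages → Standard Permit not required.
Art. VIII. sells firearms or ammunition; sells alcoholic beverages; is located in a residentially zoned district → Municipal Permit required.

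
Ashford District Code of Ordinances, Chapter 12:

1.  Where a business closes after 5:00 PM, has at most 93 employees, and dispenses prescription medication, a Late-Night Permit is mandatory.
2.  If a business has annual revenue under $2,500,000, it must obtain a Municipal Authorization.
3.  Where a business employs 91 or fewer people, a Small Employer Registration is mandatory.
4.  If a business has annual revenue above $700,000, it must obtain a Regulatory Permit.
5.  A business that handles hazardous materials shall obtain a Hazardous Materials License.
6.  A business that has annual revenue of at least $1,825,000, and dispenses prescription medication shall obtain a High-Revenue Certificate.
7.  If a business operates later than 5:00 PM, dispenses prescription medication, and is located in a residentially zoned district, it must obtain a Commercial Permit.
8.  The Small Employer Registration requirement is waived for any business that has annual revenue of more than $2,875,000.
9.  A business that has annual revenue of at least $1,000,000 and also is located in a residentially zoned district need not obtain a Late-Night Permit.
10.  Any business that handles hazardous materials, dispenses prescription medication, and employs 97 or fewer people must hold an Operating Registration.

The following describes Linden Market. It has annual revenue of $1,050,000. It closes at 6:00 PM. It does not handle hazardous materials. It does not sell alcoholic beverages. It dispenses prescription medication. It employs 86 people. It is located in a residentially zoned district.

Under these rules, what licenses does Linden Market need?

Commercial Permit, Municipal Authorization, Regulatory Permit, Small Employer Registration

1. closes 6:00 PM, after 5:00 PM; employees 86 ≤ 93; dispenses prescription medication → Late-Night Permit required.
2. revenue $1,050,000 < $2,500,000 → Municipal Authorization required.
3. employees 86 ≤ 91 → Small Employer Registration required.
4. revenue $1,050,000 > $700,000 → Regulatory Permit required.
5. does not handle hazardous materials → Hazardous Materials License not required.
6. revenue $1,050,000 < $1,825,000; dispenses prescription medication → High-Revenue Certificate not required.
7. closes 6:00 PM, after 5:00 PM; dispenses prescription medication; is located in a residentially zoned district → Commercial Permit required.
8. revenue $1,050,000 ≤ $2,875,000 → Small Employer Registration exemption does not apply.
9. revenue $1,050,000 ≥ $1,000,000; is located in a residentially zoned district → exempt from Late-Night Permit.
10. does not handle hazardous materials; dispenses prescription medication; employees 86 ≤ 97 → Operating Registration not required.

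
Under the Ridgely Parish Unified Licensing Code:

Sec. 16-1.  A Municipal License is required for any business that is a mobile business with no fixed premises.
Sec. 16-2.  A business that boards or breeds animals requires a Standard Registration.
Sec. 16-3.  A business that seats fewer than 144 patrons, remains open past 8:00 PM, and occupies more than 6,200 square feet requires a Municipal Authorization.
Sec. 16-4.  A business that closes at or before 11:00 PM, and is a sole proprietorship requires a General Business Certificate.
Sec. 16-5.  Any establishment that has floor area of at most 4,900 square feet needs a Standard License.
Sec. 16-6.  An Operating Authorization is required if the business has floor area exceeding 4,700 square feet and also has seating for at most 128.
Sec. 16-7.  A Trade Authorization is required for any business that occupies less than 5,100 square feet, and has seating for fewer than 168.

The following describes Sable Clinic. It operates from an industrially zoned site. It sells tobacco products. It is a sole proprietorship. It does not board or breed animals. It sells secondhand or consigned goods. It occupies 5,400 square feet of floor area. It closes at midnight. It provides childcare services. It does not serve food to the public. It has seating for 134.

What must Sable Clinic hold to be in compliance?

None

Sec. 16-1. operates from an industrially zoned site (not: is a mobile business with no fixed premises) → Municipal License not required.
Sec. 16-2. does not board or breed animals → Standard Registration not required.
Sec. 16-3. seating 134 < 144; closes midnight, after 8:00 PM; floor area 5,400 square feet ≤ 6,200 square feet → Municipal Authorization not required.
Sec. 16-4. closes midnight, after 11:00 PM; is a sole proprietorship → General Business Certificate not required.
Sec. 16-5. floor area 5,400 square feet > 4,900 square feet → Standard License not required.
Sec. 16-6. floor area 5,400 square feet > 4,700 square feet; seating 134 > 128 → Operating Authorization not required.
Sec. 16-7. floor area 5,400 square feet ≥ 5,100 square feet; seating 134 < 168 → Trade Authorization not required.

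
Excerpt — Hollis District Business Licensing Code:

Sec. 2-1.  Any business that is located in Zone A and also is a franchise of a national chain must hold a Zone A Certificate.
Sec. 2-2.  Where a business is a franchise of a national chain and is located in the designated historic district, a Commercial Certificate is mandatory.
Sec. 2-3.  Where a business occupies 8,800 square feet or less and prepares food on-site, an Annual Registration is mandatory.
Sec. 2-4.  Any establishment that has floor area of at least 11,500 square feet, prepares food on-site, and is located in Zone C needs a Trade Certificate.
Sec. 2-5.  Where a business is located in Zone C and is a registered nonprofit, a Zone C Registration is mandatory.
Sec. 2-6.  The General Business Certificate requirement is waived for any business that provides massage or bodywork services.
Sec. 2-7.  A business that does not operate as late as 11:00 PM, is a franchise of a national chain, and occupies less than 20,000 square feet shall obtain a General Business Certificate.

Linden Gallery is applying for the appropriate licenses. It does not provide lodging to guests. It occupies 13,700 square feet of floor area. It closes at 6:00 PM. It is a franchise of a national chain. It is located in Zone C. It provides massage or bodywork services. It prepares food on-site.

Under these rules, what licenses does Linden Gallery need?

Sec. 2-1. is located in Zone C (not: is located in Zone A); is a franchise of a national chain → Zone A Certificate not required.
Sec. 2-2. is a franchise of a national chain; is located in Zone C (not: is located in the designated historic district) → Commercial Certificate not required.
Sec. 2-3. floor area 13,700 square feet > 8,800 square feet; prepares food on-site → Annual Registration not required.
Sec. 2-4. floor area 13,700 square feet ≥ 11,500 square feet; prepares food on-site; is located in Zone C → Trade Certificate required.
Sec. 2-5. is located in Zone C; is a franchise of a national chain (not: is a registered nonprofit) → Zone C Registration not required.
Sec. 2-6. provides massage or bodywork services → exempt from General Business Certificate.
Sec. 2-7. closes 6:00 PM, at/before 11:00 PM; is a franchise of a national chain; floor area 13,700 square feet < 20,000 square feet → General Business Certificate required.

Trade Certificate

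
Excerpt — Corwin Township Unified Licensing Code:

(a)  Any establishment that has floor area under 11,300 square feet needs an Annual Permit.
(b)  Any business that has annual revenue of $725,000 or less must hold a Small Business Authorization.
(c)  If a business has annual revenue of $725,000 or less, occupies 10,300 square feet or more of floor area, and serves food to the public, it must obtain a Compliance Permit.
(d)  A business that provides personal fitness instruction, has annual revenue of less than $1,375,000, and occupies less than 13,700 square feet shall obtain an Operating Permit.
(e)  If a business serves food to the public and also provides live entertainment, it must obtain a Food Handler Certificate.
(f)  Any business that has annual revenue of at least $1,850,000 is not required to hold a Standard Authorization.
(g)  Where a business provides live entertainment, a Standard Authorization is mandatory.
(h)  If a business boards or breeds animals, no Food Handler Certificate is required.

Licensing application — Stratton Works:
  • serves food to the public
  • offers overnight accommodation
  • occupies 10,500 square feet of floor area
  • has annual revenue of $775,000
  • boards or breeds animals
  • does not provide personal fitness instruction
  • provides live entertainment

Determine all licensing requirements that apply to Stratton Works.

Annual Permit, Standard Authorization

(a) floor area 10,500 square feet < 11,300 square feet → Annual Permit required.
(b) revenue $775,000 > $725,000 → Small Business Authorization not required.
(c) revenue $775,000 > $725,000; floor area 10,500 square feet ≥ 10,300 square feet; serves food to the public → Compliance Permit not required.
(d) does not provide personal fitness instruction; revenue $775,000 < $1,375,000; floor area 10,500 square feet < 13,700 square feet → Operating Permit not required.
(e) serves food to the public; provides live entertainment → Food Handler Certificate required.
(f) revenue $775,000 < $1,850,000 → Standard Authorization exemption does not apply.
(g) provides live entertainment → Standard Authorization required.
(h) boards or breeds animals → exempt from Food Handler Certificate.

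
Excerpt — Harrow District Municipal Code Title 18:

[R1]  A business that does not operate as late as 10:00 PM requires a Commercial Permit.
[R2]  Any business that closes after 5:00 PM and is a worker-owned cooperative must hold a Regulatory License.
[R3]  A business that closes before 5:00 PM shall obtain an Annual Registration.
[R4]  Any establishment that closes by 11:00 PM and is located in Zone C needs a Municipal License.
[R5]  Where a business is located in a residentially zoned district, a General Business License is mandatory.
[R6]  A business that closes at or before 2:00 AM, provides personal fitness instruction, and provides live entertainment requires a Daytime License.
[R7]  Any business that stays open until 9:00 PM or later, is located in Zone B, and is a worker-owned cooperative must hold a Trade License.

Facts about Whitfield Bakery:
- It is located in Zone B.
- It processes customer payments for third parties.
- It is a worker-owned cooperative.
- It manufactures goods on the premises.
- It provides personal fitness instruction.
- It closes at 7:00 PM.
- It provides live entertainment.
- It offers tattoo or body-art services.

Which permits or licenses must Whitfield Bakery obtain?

Commercial Permit, Daytime License, Regulatory License

[R1] closes 7:00 PM, at/before 10:00 PM → Commercial Permit required.
[R2] closes 7:00 PM, after 5:00 PM; is a worker-owned cooperative → Regulatory License required.
[R3] closes 7:00 PM, after 5:00 PM → Annual Registration not required.
[R4] closes 7:00 PM, at/before 11:00 PM; is located in Zone B (not: is located in Zone C) → Municipal License not required.
[R5] is located in Zone B (not: is located in a residentially zoned district) → General Business License not required.
[R6] closes 7:00 PM, at/before 2:00 AM; provides personal fitness instruction; provides live entertainment → Daytime License required.
[R7] closes 7:00 PM, at/before 9:00 PM; is located in Zone B; is a worker-owned cooperative → Trade License not required.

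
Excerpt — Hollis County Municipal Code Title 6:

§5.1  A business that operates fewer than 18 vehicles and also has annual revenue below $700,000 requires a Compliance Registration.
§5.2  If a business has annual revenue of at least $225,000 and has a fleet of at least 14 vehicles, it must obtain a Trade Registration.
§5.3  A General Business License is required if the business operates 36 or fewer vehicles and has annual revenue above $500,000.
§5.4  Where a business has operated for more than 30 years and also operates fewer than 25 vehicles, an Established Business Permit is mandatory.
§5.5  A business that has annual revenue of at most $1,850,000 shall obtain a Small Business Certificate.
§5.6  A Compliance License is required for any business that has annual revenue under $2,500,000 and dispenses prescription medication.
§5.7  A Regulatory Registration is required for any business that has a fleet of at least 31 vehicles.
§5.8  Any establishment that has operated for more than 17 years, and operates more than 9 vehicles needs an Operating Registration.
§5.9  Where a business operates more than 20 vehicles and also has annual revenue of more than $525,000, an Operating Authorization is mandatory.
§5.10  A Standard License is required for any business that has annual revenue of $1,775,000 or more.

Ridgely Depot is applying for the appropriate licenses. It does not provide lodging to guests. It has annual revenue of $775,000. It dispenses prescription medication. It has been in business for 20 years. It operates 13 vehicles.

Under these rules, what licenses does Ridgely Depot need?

§5.1 vehicles 13 < 18; revenue $775,000 ≥ $700,000 → Compliance Registration not required.
§5.2 revenue $775,000 ≥ $225,000; vehicles 13 < 14 → Trade Registration not required.
§5.3 vehicles 13 ≤ 36; revenue $775,000 > $500,000 → General Business License required.
§5.4 years in business 20 ≤ 30; vehicles 13 < 25 → Established Business Permit not required.
§5.5 revenue $775,000 ≤ $1,850,000 → Small Business Certificate required.
§5.6 revenue $775,000 < $2,500,000; dispenses prescription medication → Compliance License required.
§5.7 vehicles 13 < 31 → Regulatory Registration not required.
§5.8 years in business 20 > 17; vehicles 13 > 9 → Operating Registration required.
§5.9 vehicles 13 ≤ 20; revenue $775,000 > $525,000 → Operating Authorization not required.
§5.10 revenue $775,000 < $1,775,000 → Standard License not required.

Compliance License, General Business License, Operating Registration, Small Business Certificate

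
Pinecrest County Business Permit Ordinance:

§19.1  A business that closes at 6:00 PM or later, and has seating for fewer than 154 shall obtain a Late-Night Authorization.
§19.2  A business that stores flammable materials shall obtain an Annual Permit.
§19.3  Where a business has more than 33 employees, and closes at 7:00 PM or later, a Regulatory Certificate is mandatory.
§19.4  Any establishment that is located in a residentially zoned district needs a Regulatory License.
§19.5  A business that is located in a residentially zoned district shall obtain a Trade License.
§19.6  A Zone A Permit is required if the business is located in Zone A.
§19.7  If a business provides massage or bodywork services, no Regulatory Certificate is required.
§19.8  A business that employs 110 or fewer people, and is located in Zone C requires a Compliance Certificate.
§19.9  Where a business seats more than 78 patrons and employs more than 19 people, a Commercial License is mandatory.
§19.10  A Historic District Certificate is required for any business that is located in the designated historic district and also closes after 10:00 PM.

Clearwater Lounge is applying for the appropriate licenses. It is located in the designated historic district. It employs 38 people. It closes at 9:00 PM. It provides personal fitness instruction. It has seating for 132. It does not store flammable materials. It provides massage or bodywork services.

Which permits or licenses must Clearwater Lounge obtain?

Commercial License, Late-Night Authorization

§19.1 closes 9:00 PM, after 6:00 PM; seating 132 < 154 → Late-Night Authorization required.
§19.2 does not store flammable materials → Annual Permit not required.
§19.3 employees 38 > 33; closes 9:00 PM, after 7:00 PM → Regulatory Certificate required.
§19.4 is located in the designated historic district (not: is located in a residentially zoned district) → Regulatory License not required.
§19.5 is located in the designated historic district (not: is located in a residentially zoned district) → Trade License not required.
§19.6 is located in the designated historic district (not: is located in Zone A) → Zone A Permit not required.
§19.7 provides massage or bodywork services → exempt from Regulatory Certificate.
§19.8 employees 38 ≤ 110; is located in the designated historic district (not: is located in Zone C) → Compliance Certificate not required.
§19.9 seating 132 > 78; employees 38 > 19 → Commercial License required.
§19.10 is located in the designated historic district; closes 9:00 PM, at/before 10:00 PM → Historic District Certificate not required.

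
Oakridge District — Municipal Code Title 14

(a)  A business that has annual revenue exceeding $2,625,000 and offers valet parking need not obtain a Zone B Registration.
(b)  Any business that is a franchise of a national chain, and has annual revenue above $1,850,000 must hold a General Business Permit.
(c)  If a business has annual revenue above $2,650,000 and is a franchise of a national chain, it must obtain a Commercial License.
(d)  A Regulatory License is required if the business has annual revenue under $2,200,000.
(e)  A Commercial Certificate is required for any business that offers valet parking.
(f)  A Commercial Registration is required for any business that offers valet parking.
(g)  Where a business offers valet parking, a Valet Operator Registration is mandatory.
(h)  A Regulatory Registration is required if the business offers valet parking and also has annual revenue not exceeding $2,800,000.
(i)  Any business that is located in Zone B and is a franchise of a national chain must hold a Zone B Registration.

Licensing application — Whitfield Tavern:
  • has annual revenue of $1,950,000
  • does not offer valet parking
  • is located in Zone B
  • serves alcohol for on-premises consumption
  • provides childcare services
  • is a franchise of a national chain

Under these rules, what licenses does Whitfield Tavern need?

General Business Permit, Regulatory License, Zone B Registration

(a) revenue $1,950,000 ≤ $2,625,000; does not offer valet parking → Zone B Registration exemption does not apply.
(b) is a franchise of a national chain; revenue $1,950,000 > $1,850,000 → General Business Permit required.
(c) revenue $1,950,000 ≤ $2,650,000; is a franchise of a national chain → Commercial License not required.
(d) revenue $1,950,000 < $2,200,000 → Regulatory License required.
(e) does not offer valet parking → Commercial Certificate not required.
(f) does not offer valet parking → Commercial Registration not required.
(g) does not offer valet parking → Valet Operator Registration not required.
(h) does not offer valet parking; revenue $1,950,000 ≤ $2,800,000 → Regulatory Registration not required.
(i) is located in Zone B; is a franchise of a national chain → Zone B Registration required.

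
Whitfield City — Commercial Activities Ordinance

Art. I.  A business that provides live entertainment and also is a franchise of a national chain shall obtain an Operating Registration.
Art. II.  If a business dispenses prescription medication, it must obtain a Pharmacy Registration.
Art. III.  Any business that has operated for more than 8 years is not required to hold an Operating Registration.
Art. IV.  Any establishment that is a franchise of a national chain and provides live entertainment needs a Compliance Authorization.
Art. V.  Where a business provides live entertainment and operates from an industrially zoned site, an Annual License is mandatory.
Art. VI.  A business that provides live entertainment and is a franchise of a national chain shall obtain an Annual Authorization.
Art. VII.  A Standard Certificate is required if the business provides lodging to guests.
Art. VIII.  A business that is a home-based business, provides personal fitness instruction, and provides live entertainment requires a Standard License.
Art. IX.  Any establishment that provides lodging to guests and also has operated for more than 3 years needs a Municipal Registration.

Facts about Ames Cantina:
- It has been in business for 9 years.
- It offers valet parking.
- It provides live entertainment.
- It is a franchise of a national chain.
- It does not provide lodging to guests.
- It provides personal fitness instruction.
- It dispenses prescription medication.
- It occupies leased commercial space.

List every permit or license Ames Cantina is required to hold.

Art. I. provides live entertainment; is a franchise of a national chain → Operating Registration required.
Art. II. dispenses prescription medication → Pharmacy Registration required.
Art. III. years in business 9 > 8 → exempt from Operating Registration.
Art. IV. is a franchise of a national chain; provides live entertainment → Compliance Authorization required.
Art. V. provides live entertainment; occupies leased commercial space (not: operates from an industrially zoned site) → Annual License not required.
Art. VI. provides live entertainment; is a franchise of a national chain → Annual Authorization required.
Art. VII. does not provide lodging to guests → Standard Certificate not required.
Art. VIII. occupies leased commercial space (not: is a home-based business); provides personal fitness instruction; provides live entertainment → Standard License not required.
Art. IX. does not provide lodging to guests; years in business 9 > 3 → Municipal Registration not required.

Annual Authorization, Compliance Authorization, Pharmacy Registration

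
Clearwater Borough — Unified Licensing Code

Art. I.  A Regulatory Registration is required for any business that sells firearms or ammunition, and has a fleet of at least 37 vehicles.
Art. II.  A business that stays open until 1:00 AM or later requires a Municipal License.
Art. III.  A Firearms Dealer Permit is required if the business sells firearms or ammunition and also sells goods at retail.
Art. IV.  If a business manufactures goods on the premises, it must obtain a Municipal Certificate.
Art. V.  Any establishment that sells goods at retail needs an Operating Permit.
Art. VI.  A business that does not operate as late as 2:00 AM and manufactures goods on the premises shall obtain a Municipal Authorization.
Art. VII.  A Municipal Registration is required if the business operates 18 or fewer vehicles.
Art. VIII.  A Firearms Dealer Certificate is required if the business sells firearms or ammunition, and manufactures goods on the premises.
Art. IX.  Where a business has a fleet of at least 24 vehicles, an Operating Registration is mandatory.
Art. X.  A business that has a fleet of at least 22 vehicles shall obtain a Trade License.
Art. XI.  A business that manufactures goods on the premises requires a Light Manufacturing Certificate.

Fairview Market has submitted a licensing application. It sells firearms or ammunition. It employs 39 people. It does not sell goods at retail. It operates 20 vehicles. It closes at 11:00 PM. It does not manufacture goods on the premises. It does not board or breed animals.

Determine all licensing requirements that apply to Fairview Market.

Art. I. sells firearms or ammunition; vehicles 20 < 37 → Regulatory Registration not required.
Art. II. closes 11:00 PM, at/before 1:00 AM → Municipal License not required.
Art. III. sells firearms or ammunition; does not sell goods at retail → Firearms Dealer Permit not required.
Art. IV. does not manufacture goods on the premises → Municipal Certificate not required.
Art. V. does not sell goods at retail → Operating Permit not required.
Art. VI. closes 11:00 PM, at/before 2:00 AM; does not manufacture goods on the premises → Municipal Authorization not required.
Art. VII. vehicles 20 > 18 → Municipal Registration not required.
Art. VIII. sells firearms or ammunition; does not manufacture goods on the premises → Firearms Dealer Certificate not required.
Art. IX. vehicles 20 < 24 → Operating Registration not required.
Art. X. vehicles 20 < 22 → Trade License not required.
Art. XI. does not manufacture goods on the premises → Light Manufacturing Certificate not required.

None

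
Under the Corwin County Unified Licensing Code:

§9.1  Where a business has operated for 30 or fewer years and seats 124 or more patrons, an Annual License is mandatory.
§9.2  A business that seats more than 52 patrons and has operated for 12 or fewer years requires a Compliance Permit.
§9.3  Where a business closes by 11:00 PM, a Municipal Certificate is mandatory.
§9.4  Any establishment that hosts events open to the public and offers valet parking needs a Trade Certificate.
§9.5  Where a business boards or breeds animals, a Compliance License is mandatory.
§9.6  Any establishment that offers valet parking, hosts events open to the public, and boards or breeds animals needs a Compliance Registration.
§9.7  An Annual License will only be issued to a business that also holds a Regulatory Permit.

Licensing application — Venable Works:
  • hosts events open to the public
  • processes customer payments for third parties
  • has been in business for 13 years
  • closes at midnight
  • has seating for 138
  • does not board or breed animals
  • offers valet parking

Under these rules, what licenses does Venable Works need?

Annual License, Regulatory Permit, Trade Certificate

§9.1 years in business 13 ≤ 30; seating 138 ≥ 124 → Annual License required.
§9.2 seating 138 > 52; years in business 13 > 12 → Compliance Permit not required.
§9.3 closes midnight, after 11:00 PM → Municipal Certificate not required.
§9.4 hosts events open to the public; offers valet parking → Trade Certificate required.
§9.5 does not board or breed animals → Compliance License not required.
§9.6 offers valet parking; hosts events open to the public; does not board or breed animals → Compliance Registration not required.
§9.7 Annual License is required → Regulatory Permit also required.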